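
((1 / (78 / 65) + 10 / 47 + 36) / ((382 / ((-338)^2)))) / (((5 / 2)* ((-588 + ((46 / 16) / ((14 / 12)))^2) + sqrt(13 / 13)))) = -467854770656 / 61328215785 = -7.63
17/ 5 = 3.40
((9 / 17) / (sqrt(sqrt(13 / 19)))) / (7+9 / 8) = 72 * 13^(3 / 4) * 19^(1 / 4) / 14365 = 0.07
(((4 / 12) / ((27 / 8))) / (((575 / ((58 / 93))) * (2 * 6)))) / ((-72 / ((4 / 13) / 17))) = -0.00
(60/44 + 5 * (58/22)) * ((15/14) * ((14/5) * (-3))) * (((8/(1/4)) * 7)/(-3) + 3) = 103200/11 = 9381.82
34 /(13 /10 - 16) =-340 /147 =-2.31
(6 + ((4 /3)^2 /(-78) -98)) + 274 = 181.98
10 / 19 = 0.53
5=5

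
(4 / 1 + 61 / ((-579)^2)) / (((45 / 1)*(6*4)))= 268205 / 72412056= 0.00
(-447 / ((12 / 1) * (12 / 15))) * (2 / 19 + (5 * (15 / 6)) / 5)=-73755 / 608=-121.31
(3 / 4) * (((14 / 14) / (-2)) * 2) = -3 / 4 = -0.75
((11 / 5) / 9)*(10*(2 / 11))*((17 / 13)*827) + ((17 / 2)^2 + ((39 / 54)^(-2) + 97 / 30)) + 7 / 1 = 17188823 / 30420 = 565.05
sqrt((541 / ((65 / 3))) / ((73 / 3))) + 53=3* sqrt(2567045) / 4745 + 53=54.01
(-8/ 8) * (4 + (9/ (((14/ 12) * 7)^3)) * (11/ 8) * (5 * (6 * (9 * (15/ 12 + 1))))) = -4188887/ 235298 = -17.80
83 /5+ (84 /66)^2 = 11023 /605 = 18.22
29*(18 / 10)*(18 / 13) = 4698 / 65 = 72.28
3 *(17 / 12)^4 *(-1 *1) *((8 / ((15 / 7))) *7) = -4092529 / 12960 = -315.78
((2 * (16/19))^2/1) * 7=7168/361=19.86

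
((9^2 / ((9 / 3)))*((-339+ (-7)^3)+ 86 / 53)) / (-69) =324540 / 1219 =266.23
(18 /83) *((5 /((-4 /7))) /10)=-63 /332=-0.19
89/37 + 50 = 52.41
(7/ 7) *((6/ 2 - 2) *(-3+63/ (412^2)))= -509169/ 169744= -3.00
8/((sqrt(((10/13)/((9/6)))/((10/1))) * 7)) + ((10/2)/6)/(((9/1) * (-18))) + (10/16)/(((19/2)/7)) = 4205/9234 + 4 * sqrt(78)/7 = 5.50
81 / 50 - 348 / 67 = -11973 / 3350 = -3.57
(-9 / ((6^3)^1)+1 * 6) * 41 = 5863 / 24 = 244.29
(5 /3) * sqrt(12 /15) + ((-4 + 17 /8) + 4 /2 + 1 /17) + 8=2 * sqrt(5) /3 + 1113 /136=9.67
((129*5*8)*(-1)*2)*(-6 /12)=5160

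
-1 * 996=-996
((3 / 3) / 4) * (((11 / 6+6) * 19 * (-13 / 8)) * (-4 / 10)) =11609 / 480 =24.19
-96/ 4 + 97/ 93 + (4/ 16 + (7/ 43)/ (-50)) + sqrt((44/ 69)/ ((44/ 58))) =-9081827/ 399900 + sqrt(4002)/ 69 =-21.79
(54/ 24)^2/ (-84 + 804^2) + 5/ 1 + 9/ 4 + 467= 1634789099/ 3447104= 474.25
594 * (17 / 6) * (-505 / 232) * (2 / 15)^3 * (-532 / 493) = 591052 / 63075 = 9.37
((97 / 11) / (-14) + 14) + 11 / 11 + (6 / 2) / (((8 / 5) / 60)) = 9769 / 77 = 126.87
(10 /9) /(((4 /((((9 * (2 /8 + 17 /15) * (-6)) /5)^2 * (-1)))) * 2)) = -62001 /2000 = -31.00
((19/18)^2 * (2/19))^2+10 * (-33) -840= -30705119/26244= -1169.99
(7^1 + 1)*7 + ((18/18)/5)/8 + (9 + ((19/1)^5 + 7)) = 99046841/40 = 2476171.02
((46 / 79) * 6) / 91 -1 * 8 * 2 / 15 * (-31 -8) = 41.64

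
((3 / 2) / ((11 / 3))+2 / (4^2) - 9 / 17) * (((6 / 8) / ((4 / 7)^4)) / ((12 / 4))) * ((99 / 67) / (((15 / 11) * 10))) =554631 / 466534400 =0.00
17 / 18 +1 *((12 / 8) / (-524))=0.94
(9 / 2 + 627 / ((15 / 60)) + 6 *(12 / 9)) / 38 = 5041 / 76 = 66.33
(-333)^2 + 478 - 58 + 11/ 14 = 1558337/ 14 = 111309.79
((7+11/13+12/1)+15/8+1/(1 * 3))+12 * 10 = 44321/312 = 142.05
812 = 812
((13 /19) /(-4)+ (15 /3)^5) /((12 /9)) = 712461 /304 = 2343.62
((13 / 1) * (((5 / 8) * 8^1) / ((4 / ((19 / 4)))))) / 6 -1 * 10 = 275 / 96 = 2.86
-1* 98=-98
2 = 2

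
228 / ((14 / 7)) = 114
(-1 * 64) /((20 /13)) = -208 /5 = -41.60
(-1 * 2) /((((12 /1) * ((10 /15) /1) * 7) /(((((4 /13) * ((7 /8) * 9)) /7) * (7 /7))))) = -9 /728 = -0.01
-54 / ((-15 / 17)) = 306 / 5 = 61.20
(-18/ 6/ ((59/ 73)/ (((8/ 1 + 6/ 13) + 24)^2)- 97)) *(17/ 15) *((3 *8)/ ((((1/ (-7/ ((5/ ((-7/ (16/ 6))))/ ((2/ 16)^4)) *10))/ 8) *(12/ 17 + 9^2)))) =138071151939/ 186830179737280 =0.00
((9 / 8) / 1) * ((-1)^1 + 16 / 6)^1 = 15 / 8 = 1.88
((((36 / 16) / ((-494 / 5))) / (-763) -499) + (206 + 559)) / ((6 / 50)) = 10026126325 / 4523064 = 2216.67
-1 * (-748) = 748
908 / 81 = 11.21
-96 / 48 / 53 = -2 / 53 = -0.04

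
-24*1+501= 477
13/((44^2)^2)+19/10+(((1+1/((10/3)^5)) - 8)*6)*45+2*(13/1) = -4360544014259/2342560000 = -1861.44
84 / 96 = 7 / 8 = 0.88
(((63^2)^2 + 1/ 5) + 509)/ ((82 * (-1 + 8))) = 78767351/ 2870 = 27445.07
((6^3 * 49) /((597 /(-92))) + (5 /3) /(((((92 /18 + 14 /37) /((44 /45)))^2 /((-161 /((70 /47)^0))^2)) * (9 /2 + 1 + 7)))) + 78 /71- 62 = -1750896035164418 /1106560320375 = -1582.29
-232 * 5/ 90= -116/ 9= -12.89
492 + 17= 509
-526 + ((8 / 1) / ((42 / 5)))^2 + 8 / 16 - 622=-1011295 / 882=-1146.59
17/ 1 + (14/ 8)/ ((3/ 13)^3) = 159.40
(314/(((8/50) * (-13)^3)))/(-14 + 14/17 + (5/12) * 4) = 200175/2579278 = 0.08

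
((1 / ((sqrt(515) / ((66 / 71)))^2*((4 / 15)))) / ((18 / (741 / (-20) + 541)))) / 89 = 3658677 / 1848433880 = 0.00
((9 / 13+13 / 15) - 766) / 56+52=209387 / 5460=38.35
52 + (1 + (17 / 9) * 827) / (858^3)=73900562821 / 1421164602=52.00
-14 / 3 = -4.67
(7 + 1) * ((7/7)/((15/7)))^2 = 392/225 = 1.74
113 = 113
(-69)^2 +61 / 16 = 76237 / 16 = 4764.81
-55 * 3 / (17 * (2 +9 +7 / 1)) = -55 / 102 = -0.54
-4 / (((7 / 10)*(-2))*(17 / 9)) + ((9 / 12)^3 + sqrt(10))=14733 / 7616 + sqrt(10)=5.10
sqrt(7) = 2.65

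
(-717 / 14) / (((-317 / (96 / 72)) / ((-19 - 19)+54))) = 7648 / 2219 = 3.45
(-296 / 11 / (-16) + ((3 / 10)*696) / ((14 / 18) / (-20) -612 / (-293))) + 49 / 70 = 619828439 / 5945995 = 104.24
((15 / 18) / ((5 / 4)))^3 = 8 / 27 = 0.30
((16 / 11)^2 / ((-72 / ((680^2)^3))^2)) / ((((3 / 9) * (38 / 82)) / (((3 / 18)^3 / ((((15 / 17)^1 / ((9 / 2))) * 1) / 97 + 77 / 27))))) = 330431520775796468316372992000000000000 / 7887181599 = 41894752469968641369477490000.00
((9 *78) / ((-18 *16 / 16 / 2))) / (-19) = 78 / 19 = 4.11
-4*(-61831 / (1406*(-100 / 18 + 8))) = 50589 / 703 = 71.96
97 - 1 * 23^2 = -432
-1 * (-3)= 3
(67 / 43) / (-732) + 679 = 21372137 / 31476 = 679.00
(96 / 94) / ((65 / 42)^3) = 0.28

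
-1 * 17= -17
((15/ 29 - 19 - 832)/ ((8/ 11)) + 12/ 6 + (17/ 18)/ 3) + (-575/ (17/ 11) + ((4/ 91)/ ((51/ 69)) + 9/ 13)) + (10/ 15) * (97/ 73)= -271910360707/ 176849946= -1537.52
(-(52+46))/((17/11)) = -63.41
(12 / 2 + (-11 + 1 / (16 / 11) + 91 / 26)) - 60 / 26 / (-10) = -121 / 208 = -0.58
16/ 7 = 2.29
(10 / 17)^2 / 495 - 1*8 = -228868 / 28611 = -8.00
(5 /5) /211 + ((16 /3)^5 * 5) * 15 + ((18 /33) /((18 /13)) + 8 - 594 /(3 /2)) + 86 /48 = 486168718393 /1504008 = 323248.76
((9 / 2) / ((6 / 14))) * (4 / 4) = 21 / 2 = 10.50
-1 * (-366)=366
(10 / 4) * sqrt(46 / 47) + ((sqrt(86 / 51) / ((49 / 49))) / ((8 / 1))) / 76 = sqrt(4386) / 31008 + 5 * sqrt(2162) / 94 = 2.48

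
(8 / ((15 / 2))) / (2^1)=8 / 15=0.53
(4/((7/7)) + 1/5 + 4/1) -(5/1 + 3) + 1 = 6/5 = 1.20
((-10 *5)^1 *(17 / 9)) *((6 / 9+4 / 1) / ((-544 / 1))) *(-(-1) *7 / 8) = 0.71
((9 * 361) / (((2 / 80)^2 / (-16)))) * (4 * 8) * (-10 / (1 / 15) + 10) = 372621312000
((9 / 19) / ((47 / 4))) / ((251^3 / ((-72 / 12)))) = -216 / 14121233143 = -0.00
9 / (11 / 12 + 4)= 108 / 59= 1.83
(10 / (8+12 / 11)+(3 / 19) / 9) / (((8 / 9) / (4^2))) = 1911 / 95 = 20.12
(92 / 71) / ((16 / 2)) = 23 / 142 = 0.16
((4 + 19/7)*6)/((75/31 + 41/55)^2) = 409890525/101908856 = 4.02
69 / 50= 1.38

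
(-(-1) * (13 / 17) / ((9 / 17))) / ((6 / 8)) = 52 / 27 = 1.93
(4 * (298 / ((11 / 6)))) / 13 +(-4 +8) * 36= 27744 / 143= 194.01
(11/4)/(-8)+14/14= 21/32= 0.66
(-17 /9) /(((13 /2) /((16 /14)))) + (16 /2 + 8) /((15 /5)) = 4096 /819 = 5.00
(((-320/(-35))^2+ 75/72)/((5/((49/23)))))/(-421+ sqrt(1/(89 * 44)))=-0.09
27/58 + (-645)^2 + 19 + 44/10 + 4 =120655331/290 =416052.87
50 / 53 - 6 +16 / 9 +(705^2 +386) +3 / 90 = 2372634989 / 4770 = 497407.75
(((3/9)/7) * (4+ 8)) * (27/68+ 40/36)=923/1071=0.86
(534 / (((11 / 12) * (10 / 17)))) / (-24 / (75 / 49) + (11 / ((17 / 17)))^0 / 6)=-1634040 / 25597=-63.84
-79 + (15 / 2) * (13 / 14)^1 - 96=-4705 / 28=-168.04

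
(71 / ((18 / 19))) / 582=1349 / 10476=0.13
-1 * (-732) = 732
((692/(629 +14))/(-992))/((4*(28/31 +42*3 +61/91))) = -15743/7404993760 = -0.00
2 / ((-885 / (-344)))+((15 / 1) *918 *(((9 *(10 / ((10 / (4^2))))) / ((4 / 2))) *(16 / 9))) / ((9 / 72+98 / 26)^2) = 2777221264 / 23895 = 116226.04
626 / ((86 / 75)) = 23475 / 43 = 545.93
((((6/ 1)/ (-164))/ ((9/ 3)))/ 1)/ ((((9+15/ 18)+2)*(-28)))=3/ 81508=0.00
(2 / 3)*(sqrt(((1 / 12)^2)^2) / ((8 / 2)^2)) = 1 / 3456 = 0.00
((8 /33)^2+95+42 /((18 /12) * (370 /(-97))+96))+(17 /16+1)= 236348251 /2421936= 97.59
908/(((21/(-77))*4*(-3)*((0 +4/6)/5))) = 12485/6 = 2080.83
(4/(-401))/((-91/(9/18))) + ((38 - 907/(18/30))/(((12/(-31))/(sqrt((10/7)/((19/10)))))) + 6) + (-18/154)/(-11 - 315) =3307.06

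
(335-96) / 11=21.73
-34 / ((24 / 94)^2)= -37553 / 72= -521.57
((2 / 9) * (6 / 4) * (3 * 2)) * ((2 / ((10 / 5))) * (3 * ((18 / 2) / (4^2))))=27 / 8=3.38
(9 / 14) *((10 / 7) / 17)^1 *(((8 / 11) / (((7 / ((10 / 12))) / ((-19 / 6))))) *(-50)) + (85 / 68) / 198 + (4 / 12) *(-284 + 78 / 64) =-1727439107 / 18472608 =-93.51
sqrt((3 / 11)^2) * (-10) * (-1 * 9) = 270 / 11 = 24.55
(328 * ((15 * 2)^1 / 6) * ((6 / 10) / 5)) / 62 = 492 / 155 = 3.17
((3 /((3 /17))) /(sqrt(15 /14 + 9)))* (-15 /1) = -80.35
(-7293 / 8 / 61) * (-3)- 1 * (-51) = 46767 / 488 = 95.83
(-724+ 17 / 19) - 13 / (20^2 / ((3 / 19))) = -5495639 / 7600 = -723.11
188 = 188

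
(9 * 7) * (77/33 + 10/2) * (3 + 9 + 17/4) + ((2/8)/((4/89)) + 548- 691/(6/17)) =292955/48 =6103.23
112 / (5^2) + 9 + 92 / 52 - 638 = -202394 / 325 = -622.75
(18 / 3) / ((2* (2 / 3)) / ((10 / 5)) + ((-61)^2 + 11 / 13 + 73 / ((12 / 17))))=936 / 596845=0.00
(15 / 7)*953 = 14295 / 7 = 2042.14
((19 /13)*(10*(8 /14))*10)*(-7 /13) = -7600 /169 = -44.97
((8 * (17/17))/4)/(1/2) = 4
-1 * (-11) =11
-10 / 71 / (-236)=5 / 8378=0.00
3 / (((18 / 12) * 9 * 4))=1 / 18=0.06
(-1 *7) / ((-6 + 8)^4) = -7 / 16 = -0.44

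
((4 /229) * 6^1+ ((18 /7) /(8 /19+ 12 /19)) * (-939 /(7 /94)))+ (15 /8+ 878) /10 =-27572187653 /897680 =-30714.94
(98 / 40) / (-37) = -49 / 740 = -0.07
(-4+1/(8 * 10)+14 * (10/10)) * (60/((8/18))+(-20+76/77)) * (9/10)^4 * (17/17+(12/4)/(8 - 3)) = 46935629091/38500000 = 1219.11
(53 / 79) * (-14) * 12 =-8904 / 79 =-112.71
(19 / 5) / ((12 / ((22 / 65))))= 209 / 1950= 0.11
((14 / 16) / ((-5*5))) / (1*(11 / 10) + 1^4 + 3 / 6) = -7 / 520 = -0.01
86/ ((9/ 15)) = 430/ 3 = 143.33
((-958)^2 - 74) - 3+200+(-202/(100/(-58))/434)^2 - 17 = 108053959654041/117722500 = 917870.07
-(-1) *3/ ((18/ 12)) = 2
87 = 87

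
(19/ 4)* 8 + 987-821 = 204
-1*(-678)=678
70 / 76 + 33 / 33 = 73 / 38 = 1.92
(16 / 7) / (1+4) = 16 / 35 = 0.46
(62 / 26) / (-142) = -31 / 1846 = -0.02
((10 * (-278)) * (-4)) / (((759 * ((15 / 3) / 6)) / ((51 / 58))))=113424 / 7337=15.46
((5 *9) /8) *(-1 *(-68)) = 765 /2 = 382.50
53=53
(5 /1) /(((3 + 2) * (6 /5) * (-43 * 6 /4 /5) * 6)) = -25 /2322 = -0.01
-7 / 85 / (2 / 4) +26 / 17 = 116 / 85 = 1.36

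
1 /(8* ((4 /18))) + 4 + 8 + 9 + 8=473 /16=29.56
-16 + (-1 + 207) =190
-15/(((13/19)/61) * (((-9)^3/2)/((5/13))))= 57950/41067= 1.41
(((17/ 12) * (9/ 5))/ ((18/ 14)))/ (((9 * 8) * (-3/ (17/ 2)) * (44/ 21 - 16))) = 14161/ 2522880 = 0.01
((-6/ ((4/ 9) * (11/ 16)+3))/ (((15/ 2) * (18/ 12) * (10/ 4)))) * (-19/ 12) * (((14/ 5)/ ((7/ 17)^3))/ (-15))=-175712/ 643125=-0.27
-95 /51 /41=-95 /2091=-0.05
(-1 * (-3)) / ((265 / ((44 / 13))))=132 / 3445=0.04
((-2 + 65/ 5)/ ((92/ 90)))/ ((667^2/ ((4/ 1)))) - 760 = -7776658730/ 10232447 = -760.00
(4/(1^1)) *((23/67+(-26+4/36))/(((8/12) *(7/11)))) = -240.86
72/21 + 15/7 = 39/7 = 5.57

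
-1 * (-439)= 439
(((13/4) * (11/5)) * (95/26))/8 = 209/64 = 3.27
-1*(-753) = 753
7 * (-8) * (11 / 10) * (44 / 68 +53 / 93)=-592592 / 7905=-74.96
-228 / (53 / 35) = -7980 / 53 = -150.57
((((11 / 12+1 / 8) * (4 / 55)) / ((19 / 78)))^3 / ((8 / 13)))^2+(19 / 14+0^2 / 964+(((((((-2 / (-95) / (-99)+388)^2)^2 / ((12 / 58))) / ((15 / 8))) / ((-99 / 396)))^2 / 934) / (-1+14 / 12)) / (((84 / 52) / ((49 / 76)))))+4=147740918665787532105021871752265195425172527458474228004341 / 1055181192086932894759873828933125000000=140014738486369500774.19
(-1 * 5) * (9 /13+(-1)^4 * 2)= -175 /13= -13.46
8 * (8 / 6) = 32 / 3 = 10.67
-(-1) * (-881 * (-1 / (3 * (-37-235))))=-881 / 816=-1.08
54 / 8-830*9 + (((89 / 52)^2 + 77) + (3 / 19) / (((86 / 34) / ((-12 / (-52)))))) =-16310963859 / 2209168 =-7383.31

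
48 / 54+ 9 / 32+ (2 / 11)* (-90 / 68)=0.93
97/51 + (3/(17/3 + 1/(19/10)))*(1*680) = 5964521/18003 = 331.31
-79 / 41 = -1.93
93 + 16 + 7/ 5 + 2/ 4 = 1109/ 10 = 110.90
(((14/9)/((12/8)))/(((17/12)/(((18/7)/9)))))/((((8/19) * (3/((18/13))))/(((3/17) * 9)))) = 1368/3757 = 0.36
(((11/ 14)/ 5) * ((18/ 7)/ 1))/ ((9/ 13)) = 143/ 245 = 0.58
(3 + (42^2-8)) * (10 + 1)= 19349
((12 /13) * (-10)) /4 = -30 /13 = -2.31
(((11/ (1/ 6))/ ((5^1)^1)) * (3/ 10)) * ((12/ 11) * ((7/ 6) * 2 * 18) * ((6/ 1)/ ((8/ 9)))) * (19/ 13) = 581742/ 325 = 1789.98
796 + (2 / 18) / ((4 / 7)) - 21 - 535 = 8647 / 36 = 240.19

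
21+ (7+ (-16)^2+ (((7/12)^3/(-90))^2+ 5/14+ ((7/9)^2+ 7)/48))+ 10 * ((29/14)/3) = 291.42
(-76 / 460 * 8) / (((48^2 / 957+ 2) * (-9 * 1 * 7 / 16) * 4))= 5104 / 268065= 0.02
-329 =-329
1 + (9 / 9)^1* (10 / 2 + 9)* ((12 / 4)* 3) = 127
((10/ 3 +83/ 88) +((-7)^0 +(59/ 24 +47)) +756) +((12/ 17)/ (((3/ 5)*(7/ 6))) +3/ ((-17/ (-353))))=13729379/ 15708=874.04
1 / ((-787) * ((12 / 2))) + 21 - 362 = -1610203 / 4722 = -341.00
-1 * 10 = -10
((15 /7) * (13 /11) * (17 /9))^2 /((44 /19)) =23199475 /2347884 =9.88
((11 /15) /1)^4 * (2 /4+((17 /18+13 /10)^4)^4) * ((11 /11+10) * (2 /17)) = 37769038205640630915724527089281132177 /243340377812288766574859619140625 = 155210.73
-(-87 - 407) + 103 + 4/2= 599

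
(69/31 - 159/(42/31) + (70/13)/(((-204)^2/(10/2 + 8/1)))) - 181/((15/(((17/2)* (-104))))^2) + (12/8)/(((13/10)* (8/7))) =-76890309213631/122290350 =-628752.06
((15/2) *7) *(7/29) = 12.67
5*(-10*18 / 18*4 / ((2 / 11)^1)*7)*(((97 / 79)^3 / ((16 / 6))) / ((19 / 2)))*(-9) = 47436179175 / 9367741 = 5063.78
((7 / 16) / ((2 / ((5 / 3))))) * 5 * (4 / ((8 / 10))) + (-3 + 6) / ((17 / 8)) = 17179 / 1632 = 10.53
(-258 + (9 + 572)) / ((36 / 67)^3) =97146449 / 46656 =2082.19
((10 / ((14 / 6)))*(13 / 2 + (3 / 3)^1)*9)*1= 2025 / 7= 289.29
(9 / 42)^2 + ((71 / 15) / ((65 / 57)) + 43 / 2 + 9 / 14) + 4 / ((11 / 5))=19730119 / 700700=28.16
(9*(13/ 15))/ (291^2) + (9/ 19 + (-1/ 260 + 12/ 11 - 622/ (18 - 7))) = -84338436979/ 1533855180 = -54.98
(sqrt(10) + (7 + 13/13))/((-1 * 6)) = -1.86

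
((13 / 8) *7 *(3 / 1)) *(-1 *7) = -1911 / 8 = -238.88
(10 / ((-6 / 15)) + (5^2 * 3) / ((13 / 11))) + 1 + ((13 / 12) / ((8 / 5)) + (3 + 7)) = 50.14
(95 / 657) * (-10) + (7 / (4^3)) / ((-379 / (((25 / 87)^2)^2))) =-146682357462175 / 101442292325568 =-1.45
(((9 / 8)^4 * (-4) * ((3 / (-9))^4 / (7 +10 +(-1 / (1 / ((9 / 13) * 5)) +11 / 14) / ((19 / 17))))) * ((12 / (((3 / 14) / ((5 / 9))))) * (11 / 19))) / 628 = -315315 / 2029977344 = -0.00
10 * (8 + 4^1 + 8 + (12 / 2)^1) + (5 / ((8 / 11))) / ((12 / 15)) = 8595 / 32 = 268.59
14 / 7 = 2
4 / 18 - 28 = -250 / 9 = -27.78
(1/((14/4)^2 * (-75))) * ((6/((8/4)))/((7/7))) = -4/1225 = -0.00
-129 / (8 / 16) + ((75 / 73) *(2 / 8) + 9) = -72633 / 292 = -248.74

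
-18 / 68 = -9 / 34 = -0.26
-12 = -12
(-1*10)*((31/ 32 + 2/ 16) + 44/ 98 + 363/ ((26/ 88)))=-125377715/ 10192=-12301.58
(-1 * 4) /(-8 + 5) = 4 /3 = 1.33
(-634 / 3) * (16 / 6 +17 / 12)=-15533 / 18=-862.94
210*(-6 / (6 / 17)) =-3570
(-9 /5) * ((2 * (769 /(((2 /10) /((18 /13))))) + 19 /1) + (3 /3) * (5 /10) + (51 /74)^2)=-6834689091 /355940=-19201.80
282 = 282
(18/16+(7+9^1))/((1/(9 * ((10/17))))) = 6165/68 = 90.66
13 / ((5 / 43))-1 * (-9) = 120.80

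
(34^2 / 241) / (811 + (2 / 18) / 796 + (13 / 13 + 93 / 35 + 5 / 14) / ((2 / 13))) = 144927720 / 25292070109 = 0.01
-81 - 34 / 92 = -3743 / 46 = -81.37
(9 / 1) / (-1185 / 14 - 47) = -0.07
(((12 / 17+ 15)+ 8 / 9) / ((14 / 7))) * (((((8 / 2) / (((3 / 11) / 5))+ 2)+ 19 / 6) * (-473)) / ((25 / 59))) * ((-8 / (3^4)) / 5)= 22248744122 / 1549125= 14362.14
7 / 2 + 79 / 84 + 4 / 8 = 415 / 84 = 4.94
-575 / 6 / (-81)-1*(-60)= 29735 / 486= 61.18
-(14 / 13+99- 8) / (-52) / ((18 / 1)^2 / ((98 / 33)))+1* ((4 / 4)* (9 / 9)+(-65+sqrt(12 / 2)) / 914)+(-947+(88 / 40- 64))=-924735118267 / 917528040+sqrt(6) / 914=-1007.85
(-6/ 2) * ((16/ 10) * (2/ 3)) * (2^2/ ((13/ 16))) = -1024/ 65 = -15.75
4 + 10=14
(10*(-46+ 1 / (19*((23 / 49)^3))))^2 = 11059275498348100 / 53440955929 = 206943.82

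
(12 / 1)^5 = 248832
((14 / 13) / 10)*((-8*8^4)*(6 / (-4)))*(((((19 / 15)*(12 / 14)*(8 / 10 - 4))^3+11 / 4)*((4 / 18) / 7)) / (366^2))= -573487597568 / 11666207109375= -0.05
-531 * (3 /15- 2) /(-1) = -4779 /5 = -955.80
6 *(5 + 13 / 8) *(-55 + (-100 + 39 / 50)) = -1226049 / 200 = -6130.24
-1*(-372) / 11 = 372 / 11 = 33.82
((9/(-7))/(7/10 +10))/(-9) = 10/749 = 0.01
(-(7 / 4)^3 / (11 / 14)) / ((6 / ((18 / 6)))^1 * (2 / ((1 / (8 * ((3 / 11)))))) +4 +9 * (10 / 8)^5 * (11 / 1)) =-76832 / 3546485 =-0.02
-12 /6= -2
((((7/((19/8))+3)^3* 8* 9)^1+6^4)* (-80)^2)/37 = 721778227200/253783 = 2844076.35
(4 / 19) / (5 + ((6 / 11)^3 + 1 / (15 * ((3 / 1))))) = 119790 / 2949997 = 0.04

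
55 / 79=0.70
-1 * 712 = -712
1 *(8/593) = 8/593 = 0.01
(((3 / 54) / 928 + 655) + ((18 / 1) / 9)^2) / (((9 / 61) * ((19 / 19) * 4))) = 671484157 / 601344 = 1116.64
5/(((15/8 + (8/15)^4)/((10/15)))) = 1350000/792143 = 1.70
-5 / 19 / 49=-5 / 931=-0.01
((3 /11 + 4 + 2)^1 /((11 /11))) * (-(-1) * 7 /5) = 483 /55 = 8.78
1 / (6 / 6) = 1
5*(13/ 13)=5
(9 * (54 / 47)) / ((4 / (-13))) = -3159 / 94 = -33.61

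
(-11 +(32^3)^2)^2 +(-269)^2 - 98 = 1152921480984599232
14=14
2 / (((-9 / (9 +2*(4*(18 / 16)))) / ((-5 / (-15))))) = -1.33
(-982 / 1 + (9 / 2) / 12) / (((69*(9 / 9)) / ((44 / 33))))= -7853 / 414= -18.97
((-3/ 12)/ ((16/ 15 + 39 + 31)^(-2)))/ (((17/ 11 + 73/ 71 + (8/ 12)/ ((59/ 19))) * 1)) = -13090537031/ 28908600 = -452.83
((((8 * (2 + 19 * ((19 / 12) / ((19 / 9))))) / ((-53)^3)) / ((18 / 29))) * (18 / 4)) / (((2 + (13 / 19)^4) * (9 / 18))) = -245655085 / 43055675031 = -0.01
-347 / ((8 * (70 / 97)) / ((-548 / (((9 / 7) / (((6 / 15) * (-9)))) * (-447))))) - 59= 3292633 / 22350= 147.32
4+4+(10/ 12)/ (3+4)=341/ 42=8.12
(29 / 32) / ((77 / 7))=29 / 352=0.08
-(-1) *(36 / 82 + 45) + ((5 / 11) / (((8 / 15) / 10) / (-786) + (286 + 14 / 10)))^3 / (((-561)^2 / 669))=52710307346564554445211936668904 / 1160022866993422848378278750203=45.44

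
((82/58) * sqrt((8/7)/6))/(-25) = -0.02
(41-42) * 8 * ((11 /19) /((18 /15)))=-3.86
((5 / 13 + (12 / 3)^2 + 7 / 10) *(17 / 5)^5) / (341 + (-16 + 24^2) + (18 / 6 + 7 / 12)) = 18921014382 / 2204921875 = 8.58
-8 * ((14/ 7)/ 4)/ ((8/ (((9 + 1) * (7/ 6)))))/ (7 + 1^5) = -35/ 48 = -0.73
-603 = -603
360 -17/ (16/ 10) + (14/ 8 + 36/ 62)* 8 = 91269/ 248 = 368.02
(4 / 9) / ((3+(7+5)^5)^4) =4 / 34505503920449412305625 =0.00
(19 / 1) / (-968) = -19 / 968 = -0.02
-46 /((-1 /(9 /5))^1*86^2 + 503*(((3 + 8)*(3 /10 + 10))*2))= -2070 /4944191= -0.00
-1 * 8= -8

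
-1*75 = -75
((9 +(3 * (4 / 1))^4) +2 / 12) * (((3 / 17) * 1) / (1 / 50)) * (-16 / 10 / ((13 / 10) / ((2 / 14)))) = -49788400 / 1547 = -32183.84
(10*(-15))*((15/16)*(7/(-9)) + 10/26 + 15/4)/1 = -53125/104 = -510.82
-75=-75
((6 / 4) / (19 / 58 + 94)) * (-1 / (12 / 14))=-203 / 10942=-0.02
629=629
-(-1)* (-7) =-7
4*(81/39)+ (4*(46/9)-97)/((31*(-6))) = 8.72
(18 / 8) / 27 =1 / 12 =0.08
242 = 242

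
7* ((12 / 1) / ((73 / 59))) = 4956 / 73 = 67.89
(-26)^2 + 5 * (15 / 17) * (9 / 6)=23209 / 34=682.62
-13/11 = -1.18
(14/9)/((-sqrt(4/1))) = -7/9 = -0.78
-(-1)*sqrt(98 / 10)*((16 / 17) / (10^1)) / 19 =56*sqrt(5) / 8075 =0.02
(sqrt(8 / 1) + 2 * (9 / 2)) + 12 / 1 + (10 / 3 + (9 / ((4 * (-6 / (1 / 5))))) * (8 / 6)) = 2 * sqrt(2) + 727 / 30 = 27.06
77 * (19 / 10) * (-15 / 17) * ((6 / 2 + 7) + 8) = -39501 / 17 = -2323.59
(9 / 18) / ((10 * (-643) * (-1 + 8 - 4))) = -1 / 38580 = -0.00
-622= -622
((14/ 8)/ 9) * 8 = 14/ 9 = 1.56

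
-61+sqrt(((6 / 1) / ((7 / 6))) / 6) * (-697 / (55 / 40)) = -5576 * sqrt(42) / 77 - 61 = -530.31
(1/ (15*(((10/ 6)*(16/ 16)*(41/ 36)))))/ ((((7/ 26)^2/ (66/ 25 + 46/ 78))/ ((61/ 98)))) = 59931768/ 61525625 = 0.97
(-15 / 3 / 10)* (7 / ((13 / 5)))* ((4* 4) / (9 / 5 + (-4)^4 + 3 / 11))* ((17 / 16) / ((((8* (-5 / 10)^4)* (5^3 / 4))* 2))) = -1309 / 461305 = -0.00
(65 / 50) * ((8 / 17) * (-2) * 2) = -208 / 85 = -2.45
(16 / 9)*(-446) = -7136 / 9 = -792.89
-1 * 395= -395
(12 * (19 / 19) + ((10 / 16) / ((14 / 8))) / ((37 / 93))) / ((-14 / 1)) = -6681 / 7252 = -0.92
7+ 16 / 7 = 65 / 7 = 9.29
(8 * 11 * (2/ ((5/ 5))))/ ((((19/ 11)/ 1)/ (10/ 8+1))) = 4356/ 19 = 229.26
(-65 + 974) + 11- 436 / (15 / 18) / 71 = 323984 / 355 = 912.63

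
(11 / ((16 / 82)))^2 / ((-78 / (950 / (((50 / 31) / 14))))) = -838622323 / 2496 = -335986.51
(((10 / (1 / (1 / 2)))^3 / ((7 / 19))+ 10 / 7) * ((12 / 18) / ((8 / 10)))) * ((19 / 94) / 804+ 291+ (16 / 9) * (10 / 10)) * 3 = 87954794525 / 352688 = 249384.14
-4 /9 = -0.44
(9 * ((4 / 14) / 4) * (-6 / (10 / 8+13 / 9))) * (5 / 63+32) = -218268 / 4753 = -45.92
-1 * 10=-10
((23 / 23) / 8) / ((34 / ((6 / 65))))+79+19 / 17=708243 / 8840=80.12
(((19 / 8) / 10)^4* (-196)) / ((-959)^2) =-130321 / 192194560000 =-0.00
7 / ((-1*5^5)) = -7 / 3125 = -0.00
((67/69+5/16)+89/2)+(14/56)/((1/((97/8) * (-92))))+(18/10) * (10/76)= -4884359/20976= -232.85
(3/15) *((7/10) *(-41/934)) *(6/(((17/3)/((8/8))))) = -2583/396950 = -0.01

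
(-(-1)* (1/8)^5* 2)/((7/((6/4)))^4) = 81/629407744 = 0.00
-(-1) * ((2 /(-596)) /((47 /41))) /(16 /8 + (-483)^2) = -41 /3267473746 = -0.00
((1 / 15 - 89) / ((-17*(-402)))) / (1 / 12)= -2668 / 17085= -0.16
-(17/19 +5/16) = -367/304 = -1.21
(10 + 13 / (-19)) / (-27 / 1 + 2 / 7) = -1239 / 3553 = -0.35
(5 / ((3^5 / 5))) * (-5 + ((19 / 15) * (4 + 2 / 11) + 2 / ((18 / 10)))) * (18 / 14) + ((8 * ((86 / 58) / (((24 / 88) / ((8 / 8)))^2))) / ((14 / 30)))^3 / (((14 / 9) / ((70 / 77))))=3650870920221353095 / 156525504597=23324447.54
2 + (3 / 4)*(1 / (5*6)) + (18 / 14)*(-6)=-1593 / 280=-5.69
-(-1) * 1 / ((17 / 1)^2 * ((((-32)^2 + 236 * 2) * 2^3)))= 1 / 3458752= 0.00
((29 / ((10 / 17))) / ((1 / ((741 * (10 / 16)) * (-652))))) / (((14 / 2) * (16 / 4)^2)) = -59546019 / 448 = -132915.22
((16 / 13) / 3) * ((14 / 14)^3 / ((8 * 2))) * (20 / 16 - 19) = -71 / 156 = -0.46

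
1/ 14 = 0.07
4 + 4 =8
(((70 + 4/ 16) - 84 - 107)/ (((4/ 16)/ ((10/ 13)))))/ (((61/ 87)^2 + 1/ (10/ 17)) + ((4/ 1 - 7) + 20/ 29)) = 365582700/ 116831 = 3129.16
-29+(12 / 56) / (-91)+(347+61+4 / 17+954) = 28875159 / 21658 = 1333.23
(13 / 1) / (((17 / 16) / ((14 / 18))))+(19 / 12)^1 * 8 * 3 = 7270 / 153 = 47.52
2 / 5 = 0.40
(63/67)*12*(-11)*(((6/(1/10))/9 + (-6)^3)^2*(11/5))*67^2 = -53714154278.40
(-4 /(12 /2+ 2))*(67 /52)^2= -4489 /5408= -0.83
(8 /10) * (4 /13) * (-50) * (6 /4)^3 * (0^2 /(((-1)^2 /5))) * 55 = 0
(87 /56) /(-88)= -87 /4928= -0.02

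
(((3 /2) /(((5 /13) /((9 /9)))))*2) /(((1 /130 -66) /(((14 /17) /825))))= -4732 /40106825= -0.00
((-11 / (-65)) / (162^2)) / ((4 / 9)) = 11 / 758160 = 0.00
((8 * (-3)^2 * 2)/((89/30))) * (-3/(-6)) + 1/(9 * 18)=350009/14418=24.28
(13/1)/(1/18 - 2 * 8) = -234/287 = -0.82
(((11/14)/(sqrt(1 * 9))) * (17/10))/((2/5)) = 187/168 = 1.11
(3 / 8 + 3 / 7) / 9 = 5 / 56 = 0.09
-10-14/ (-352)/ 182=-45759/ 4576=-10.00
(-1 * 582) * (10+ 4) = -8148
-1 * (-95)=95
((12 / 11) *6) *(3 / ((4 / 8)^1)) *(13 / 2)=2808 / 11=255.27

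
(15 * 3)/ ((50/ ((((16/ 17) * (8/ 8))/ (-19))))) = -72/ 1615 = -0.04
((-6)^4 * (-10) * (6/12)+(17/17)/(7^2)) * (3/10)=-952557/490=-1943.99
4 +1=5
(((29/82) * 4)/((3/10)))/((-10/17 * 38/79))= -38947/2337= -16.67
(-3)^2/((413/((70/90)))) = 0.02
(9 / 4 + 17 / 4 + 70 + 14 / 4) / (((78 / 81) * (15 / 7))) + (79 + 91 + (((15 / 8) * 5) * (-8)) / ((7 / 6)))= 13148 / 91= 144.48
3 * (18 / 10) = 27 / 5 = 5.40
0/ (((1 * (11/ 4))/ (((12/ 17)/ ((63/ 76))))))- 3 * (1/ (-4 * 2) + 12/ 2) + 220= 1619/ 8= 202.38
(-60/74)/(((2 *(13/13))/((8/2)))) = -1.62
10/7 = 1.43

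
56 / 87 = 0.64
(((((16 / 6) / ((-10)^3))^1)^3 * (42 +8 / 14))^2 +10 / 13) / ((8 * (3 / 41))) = 27934284210228744391 / 21257308959960937500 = 1.31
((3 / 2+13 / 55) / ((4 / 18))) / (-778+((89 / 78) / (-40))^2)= -836671680 / 83306908069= -0.01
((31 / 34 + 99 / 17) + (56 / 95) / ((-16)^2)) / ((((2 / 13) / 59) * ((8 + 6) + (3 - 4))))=20543741 / 103360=198.76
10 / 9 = 1.11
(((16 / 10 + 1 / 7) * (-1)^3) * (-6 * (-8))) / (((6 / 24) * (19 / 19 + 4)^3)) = -11712 / 4375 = -2.68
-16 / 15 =-1.07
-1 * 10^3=-1000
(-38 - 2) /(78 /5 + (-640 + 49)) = 200 /2877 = 0.07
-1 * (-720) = 720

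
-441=-441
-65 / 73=-0.89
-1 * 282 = -282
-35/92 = -0.38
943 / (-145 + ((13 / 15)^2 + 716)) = 212175 / 128644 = 1.65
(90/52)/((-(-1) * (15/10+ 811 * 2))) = 45/42211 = 0.00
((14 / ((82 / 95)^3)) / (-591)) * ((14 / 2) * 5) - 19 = -3305712511 / 162929244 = -20.29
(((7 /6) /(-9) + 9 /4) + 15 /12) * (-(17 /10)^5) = -47.85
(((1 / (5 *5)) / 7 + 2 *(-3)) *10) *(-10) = 4196 / 7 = 599.43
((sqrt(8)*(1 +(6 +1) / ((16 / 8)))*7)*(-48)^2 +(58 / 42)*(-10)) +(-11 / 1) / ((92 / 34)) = -17267 / 966 +145152*sqrt(2) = 205258.05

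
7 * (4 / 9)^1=3.11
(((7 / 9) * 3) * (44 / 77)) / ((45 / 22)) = 88 / 135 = 0.65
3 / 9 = 1 / 3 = 0.33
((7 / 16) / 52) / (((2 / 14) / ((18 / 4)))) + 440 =732601 / 1664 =440.27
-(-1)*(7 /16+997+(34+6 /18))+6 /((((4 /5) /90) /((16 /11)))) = 1063175 /528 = 2013.59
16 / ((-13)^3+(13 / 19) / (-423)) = -64296 / 8828651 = -0.01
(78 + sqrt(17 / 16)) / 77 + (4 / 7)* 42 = 25.03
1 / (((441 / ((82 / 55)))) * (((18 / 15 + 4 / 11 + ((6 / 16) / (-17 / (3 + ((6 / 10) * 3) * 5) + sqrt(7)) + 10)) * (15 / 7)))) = 50456404 / 373115367765 - 7216 * sqrt(7) / 8291452617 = 0.00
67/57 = 1.18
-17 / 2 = -8.50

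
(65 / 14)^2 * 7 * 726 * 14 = 1533675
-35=-35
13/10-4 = -2.70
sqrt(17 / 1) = sqrt(17) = 4.12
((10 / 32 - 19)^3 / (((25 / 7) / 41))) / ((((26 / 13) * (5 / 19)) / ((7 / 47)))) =-1020345145729 / 48128000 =-21200.66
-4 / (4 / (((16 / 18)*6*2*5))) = -160 / 3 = -53.33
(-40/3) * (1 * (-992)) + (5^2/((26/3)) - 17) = 1030579/78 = 13212.55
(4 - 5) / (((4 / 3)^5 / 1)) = -243 / 1024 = -0.24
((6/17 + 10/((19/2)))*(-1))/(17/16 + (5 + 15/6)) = -7264/44251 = -0.16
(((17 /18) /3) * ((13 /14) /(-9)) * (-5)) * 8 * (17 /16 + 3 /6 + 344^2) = 153748.39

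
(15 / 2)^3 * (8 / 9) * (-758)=-284250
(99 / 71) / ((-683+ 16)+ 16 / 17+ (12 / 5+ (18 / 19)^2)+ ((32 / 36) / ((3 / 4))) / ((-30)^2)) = -3690945225 / 1754353240399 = -0.00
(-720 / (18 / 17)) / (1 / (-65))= 44200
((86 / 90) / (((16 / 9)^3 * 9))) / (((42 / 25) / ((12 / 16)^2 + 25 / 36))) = 0.01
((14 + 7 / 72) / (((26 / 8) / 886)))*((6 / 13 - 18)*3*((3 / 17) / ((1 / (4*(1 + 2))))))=-1230228720 / 2873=-428203.52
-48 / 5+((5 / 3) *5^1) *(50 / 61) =-2534 / 915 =-2.77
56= 56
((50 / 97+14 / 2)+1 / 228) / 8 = 166309 / 176928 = 0.94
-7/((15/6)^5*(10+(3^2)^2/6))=-448/146875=-0.00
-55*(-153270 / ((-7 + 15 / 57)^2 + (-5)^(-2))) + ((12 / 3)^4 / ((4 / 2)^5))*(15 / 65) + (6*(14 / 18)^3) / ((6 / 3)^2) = 185579.71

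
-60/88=-15/22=-0.68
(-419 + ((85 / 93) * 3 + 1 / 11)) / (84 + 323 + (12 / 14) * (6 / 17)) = -16887647 / 16527929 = -1.02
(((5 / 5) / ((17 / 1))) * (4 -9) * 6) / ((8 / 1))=-15 / 68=-0.22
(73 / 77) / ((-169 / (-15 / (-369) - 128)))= 1148947 / 1600599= 0.72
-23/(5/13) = -299/5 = -59.80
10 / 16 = 5 / 8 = 0.62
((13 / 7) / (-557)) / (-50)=13 / 194950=0.00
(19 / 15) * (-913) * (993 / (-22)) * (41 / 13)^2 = 877460147 / 1690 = 519207.19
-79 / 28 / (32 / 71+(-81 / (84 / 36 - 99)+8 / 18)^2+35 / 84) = -9552267225 / 8504180048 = -1.12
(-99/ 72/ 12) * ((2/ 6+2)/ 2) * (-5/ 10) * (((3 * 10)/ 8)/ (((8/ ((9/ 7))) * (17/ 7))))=0.02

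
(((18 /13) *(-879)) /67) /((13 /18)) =-284796 /11323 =-25.15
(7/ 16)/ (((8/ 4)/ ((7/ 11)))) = 0.14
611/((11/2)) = 1222/11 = 111.09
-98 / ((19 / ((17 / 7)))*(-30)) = 119 / 285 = 0.42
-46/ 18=-23/ 9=-2.56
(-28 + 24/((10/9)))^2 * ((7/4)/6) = 11.95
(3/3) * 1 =1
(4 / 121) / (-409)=-4 / 49489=-0.00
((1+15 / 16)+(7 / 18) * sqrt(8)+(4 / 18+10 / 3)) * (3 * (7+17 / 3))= 266 * sqrt(2) / 9+15029 / 72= 250.53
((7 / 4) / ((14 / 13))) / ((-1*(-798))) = 13 / 6384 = 0.00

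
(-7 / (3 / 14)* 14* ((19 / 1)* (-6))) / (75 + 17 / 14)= 729904 / 1067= 684.07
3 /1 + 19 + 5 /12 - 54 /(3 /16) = -3187 /12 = -265.58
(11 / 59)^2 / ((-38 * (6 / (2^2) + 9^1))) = -0.00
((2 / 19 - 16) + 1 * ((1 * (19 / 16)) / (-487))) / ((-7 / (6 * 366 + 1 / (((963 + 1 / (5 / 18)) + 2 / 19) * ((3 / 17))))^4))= 35040456029526582798078886426657452353905 / 663458630279647262091225264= 52814831898044.74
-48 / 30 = -8 / 5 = -1.60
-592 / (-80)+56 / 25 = 9.64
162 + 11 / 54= 8759 / 54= 162.20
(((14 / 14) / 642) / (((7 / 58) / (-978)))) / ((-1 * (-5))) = -9454 / 3745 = -2.52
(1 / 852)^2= 1 / 725904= 0.00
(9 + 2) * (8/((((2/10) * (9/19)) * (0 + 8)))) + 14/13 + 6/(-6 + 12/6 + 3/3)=13477/117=115.19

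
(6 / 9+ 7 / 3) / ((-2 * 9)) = -1 / 6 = -0.17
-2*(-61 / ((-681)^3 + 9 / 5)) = -305 / 789553098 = -0.00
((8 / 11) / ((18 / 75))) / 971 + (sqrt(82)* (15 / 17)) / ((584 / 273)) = 100 / 32043 + 4095* sqrt(82) / 9928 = 3.74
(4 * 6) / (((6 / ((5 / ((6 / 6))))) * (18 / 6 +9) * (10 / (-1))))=-1 / 6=-0.17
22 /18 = 11 /9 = 1.22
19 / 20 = 0.95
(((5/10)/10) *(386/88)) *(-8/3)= -193/330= -0.58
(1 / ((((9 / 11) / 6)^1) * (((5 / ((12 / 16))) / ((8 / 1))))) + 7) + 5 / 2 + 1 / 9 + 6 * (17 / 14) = 16189 / 630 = 25.70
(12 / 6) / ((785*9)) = 2 / 7065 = 0.00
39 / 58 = 0.67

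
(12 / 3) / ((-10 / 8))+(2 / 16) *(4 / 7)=-3.13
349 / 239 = 1.46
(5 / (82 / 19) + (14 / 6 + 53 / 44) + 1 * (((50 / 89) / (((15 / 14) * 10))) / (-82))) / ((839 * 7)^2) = 107705 / 791131180532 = 0.00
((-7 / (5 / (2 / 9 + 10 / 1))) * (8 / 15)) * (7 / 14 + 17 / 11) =-2576 / 165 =-15.61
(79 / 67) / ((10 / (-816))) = -96.21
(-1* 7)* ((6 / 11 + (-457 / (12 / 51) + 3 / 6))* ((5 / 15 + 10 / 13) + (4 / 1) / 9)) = 36072757 / 1716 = 21021.42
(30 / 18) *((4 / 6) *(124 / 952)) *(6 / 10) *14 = 62 / 51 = 1.22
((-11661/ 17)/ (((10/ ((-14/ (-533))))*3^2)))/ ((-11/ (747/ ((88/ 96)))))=6253884/ 421685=14.83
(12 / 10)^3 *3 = 648 / 125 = 5.18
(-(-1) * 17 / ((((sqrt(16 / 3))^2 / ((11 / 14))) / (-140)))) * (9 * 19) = -479655 / 8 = -59956.88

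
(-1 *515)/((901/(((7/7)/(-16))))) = 515/14416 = 0.04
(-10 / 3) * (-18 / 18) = 10 / 3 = 3.33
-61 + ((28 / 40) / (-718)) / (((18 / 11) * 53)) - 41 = -698671517 / 6849720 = -102.00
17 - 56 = -39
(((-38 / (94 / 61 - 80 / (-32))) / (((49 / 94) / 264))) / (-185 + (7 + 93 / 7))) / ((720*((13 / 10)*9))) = 4793624 / 1396630053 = 0.00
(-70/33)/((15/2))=-28/99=-0.28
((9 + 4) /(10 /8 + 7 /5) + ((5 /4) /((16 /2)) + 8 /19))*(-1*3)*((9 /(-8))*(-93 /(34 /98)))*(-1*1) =21738899637 /4382464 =4960.43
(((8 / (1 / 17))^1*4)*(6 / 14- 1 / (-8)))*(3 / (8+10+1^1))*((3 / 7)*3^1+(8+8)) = 821.92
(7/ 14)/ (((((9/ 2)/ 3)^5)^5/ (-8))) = -134217728/ 847288609443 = -0.00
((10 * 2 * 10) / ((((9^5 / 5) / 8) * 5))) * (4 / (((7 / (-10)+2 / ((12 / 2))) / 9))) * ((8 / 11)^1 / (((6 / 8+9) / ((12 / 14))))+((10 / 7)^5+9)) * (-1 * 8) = 6158382592000 / 19272872619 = 319.54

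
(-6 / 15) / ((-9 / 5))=2 / 9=0.22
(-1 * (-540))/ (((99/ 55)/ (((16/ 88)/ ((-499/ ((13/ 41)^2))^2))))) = 17136600/ 7739790462371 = 0.00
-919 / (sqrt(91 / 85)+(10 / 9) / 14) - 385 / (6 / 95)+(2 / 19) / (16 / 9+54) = -6920.74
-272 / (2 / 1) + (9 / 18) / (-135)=-36721 / 270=-136.00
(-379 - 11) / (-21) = 130 / 7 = 18.57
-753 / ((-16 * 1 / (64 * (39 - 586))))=-1647564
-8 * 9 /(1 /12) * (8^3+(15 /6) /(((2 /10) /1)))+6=-453162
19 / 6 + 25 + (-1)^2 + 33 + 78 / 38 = 64.22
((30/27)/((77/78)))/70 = 26/1617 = 0.02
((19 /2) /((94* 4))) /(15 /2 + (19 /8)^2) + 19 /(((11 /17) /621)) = 7928445077 /434797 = 18234.82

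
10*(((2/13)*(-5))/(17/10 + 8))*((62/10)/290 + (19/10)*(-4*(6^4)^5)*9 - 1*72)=7252355881708921280980/36569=198319775813090904.34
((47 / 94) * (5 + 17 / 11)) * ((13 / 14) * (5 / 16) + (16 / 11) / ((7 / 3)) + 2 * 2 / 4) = 42435 / 6776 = 6.26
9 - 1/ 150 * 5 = 269/ 30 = 8.97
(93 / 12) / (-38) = -0.20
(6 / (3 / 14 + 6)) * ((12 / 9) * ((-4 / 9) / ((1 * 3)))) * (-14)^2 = -87808 / 2349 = -37.38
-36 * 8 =-288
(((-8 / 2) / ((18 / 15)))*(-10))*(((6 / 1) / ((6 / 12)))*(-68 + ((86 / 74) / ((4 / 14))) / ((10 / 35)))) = -795700 / 37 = -21505.41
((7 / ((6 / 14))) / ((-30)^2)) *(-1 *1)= -49 / 2700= -0.02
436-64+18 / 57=7074 / 19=372.32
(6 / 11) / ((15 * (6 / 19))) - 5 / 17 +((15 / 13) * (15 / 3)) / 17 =5849 / 36465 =0.16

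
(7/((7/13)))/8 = 13/8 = 1.62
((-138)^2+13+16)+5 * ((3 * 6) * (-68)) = 12953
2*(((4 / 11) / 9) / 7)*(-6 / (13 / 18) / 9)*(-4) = 0.04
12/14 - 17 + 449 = 3030/7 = 432.86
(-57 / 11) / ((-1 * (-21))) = -19 / 77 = -0.25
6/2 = 3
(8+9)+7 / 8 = 17.88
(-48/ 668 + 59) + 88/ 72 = 90406/ 1503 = 60.15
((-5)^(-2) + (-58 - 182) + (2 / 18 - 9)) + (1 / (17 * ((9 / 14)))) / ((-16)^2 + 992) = -593952353 / 2386800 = -248.85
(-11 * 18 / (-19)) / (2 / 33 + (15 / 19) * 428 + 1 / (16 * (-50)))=5227200 / 169517773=0.03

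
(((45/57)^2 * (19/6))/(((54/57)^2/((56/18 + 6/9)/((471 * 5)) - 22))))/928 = -2768395/53106192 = -0.05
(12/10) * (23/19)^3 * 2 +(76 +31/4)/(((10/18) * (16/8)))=21847917/274360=79.63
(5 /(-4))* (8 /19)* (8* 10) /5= -8.42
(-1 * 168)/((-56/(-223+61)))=-486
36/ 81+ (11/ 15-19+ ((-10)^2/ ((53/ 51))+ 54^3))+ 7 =375755329/ 2385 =157549.40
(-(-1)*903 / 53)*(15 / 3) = 4515 / 53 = 85.19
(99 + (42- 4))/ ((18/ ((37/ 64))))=5069/ 1152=4.40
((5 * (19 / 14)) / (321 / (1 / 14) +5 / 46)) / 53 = 2185 / 76696459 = 0.00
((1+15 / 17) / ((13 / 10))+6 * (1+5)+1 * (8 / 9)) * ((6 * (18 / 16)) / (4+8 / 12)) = 171567 / 3094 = 55.45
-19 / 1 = -19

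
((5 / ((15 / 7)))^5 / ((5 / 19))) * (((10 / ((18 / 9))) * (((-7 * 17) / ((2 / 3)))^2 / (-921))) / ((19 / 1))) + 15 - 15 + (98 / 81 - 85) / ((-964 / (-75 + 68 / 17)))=-9584480441 / 3995298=-2398.94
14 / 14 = 1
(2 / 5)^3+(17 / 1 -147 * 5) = -89742 / 125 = -717.94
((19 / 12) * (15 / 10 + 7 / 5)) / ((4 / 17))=9367 / 480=19.51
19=19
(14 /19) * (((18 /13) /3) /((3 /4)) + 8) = 1568 /247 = 6.35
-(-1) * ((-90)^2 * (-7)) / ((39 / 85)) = -1606500 / 13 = -123576.92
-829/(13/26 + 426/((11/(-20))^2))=-200618/340921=-0.59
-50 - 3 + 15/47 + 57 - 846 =-39559/47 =-841.68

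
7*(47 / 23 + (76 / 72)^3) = 3023027 / 134136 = 22.54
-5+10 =5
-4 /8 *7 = -7 /2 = -3.50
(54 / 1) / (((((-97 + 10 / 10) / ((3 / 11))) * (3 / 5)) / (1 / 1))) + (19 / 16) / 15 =-233 / 1320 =-0.18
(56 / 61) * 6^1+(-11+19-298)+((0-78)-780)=-69692 / 61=-1142.49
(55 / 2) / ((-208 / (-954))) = 26235 / 208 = 126.13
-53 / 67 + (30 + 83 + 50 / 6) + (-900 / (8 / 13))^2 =1719777541 / 804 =2139026.79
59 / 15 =3.93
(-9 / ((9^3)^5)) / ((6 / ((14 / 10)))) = -7 / 686303773648830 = -0.00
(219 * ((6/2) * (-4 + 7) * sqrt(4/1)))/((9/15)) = 6570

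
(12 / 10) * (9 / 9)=6 / 5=1.20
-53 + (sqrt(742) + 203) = 177.24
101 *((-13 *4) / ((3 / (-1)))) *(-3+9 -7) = -5252 / 3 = -1750.67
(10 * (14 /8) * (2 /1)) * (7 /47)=245 /47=5.21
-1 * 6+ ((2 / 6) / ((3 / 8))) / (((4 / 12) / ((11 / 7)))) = -38 / 21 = -1.81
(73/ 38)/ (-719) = -73/ 27322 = -0.00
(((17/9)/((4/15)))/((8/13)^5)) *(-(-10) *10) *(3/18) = 788997625/589824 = 1337.68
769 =769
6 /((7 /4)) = 24 /7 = 3.43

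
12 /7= 1.71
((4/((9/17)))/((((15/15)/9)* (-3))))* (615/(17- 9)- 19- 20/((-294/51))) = -408799/294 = -1390.47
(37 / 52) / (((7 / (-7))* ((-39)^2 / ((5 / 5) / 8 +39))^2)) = -3624853 / 7699131648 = -0.00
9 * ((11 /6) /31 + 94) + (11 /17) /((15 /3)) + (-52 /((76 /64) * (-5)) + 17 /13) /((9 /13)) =776088371 /901170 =861.20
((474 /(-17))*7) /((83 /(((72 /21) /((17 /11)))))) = -125136 /23987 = -5.22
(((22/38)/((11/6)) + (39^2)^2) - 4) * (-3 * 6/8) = -395597781/76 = -5205233.96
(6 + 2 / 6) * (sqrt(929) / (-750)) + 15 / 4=15 / 4 - 19 * sqrt(929) / 2250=3.49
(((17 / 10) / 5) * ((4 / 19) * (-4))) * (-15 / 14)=0.31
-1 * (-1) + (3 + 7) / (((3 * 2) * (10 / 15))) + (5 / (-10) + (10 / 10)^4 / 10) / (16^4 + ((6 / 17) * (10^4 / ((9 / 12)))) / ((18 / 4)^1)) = 3.50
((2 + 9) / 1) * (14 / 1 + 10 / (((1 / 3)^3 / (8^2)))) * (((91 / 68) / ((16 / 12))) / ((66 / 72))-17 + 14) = -12321975 / 34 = -362411.03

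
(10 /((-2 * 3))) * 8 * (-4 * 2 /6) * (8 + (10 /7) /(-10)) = 139.68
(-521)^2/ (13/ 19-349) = -5157379/ 6618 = -779.30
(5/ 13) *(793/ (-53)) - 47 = -2796/ 53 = -52.75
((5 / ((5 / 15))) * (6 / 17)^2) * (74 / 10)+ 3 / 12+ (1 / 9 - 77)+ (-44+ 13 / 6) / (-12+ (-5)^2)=-8930669 / 135252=-66.03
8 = 8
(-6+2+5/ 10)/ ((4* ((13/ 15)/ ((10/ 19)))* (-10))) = 105/ 1976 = 0.05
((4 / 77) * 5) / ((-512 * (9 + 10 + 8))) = -5 / 266112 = -0.00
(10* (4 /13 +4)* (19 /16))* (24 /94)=13.06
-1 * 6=-6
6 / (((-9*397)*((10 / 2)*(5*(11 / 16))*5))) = -32 / 1637625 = -0.00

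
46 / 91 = 0.51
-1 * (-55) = 55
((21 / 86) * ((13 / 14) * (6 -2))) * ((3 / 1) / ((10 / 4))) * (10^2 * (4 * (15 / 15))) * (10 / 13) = 14400 / 43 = 334.88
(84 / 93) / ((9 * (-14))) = -2 / 279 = -0.01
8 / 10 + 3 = 19 / 5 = 3.80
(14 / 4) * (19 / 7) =19 / 2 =9.50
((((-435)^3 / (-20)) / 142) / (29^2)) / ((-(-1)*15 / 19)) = 24795 / 568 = 43.65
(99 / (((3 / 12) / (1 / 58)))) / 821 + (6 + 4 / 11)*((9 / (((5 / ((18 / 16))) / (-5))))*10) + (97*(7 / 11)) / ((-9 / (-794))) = 22634707897 / 4714182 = 4801.41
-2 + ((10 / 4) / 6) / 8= -1.95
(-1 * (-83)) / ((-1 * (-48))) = 83 / 48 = 1.73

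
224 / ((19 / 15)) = 3360 / 19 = 176.84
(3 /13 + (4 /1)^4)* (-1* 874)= -2911294 /13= -223945.69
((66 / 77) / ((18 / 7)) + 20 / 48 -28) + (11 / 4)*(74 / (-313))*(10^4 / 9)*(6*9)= -48874117 / 1252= -39036.83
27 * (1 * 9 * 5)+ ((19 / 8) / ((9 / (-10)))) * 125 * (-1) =55615 / 36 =1544.86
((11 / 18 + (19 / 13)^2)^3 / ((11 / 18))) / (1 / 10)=2918241376465 / 8601373638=339.28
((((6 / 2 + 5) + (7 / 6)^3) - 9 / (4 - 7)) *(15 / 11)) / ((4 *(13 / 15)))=67975 / 13728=4.95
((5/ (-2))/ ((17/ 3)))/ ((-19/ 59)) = 1.37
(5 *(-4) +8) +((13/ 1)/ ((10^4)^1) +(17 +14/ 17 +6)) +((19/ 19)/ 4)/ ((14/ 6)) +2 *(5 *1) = 21.93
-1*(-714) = 714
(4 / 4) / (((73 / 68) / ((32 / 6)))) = 1088 / 219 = 4.97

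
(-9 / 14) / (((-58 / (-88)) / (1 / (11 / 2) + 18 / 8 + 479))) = -190647 / 406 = -469.57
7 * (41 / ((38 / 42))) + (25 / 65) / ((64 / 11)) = 5015509 / 15808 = 317.28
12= 12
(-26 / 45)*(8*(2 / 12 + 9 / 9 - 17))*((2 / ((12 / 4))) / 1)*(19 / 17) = 75088 / 1377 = 54.53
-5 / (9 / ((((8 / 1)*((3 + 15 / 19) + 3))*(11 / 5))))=-3784 / 57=-66.39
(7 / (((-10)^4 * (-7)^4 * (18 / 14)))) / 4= 1 / 17640000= 0.00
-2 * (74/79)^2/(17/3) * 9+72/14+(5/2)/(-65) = 44745985/19309654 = 2.32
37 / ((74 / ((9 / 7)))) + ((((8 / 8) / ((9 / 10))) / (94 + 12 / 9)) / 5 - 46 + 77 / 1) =190061 / 6006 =31.65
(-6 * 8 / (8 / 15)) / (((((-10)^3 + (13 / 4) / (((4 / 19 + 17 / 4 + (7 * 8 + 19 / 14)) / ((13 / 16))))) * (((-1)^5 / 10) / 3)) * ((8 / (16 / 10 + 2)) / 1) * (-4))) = 53276940 / 175389841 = 0.30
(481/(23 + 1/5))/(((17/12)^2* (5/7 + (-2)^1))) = -67340/8381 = -8.03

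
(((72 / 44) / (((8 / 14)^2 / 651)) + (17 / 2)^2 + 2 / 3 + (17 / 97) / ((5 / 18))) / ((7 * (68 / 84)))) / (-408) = -427134439 / 296028480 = -1.44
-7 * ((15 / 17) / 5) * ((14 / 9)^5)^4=-585677787976993610924032 / 68893437601322596539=-8501.21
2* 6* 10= 120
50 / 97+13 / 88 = 5661 / 8536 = 0.66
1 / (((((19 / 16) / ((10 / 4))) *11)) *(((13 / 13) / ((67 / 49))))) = 2680 / 10241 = 0.26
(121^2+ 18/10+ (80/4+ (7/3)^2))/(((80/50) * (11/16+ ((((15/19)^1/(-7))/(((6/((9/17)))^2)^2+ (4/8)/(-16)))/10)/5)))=37541110682822530/2815279885413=13334.77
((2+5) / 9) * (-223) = -1561 / 9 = -173.44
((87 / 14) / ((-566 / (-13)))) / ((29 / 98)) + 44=44.48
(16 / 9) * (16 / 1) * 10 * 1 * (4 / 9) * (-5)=-51200 / 81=-632.10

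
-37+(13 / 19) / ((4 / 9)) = -35.46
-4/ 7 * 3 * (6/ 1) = -72/ 7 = -10.29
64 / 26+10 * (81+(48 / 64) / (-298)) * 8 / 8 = 6294757 / 7748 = 812.44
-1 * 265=-265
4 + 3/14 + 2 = 87/14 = 6.21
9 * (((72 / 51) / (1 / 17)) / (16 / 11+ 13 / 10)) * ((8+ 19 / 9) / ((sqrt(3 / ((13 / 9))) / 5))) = 2750.82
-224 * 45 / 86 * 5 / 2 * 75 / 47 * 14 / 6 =-2205000 / 2021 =-1091.04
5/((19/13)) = 65/19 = 3.42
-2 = -2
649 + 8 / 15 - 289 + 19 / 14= 75997 / 210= 361.89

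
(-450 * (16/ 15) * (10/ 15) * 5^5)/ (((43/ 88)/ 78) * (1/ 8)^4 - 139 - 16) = 28114944000000/ 4357816277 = 6451.61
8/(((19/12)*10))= 48/95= 0.51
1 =1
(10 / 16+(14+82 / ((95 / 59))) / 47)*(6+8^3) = 18562271 / 17860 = 1039.32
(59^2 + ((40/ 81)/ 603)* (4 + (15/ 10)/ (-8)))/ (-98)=-340045271/ 9573228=-35.52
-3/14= -0.21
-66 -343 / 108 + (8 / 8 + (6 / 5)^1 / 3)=-36599 / 540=-67.78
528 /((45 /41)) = 7216 /15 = 481.07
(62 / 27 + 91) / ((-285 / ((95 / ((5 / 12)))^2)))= -765776 / 45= -17017.24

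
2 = 2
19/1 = 19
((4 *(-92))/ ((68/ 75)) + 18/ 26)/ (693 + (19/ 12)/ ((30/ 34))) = -16118460/ 27638923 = -0.58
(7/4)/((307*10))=7/12280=0.00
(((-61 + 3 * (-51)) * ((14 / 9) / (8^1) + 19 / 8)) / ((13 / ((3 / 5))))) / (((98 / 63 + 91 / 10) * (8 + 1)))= -19795 / 74802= -0.26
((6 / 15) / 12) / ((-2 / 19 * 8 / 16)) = -19 / 30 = -0.63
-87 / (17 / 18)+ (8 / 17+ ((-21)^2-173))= 2998 / 17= 176.35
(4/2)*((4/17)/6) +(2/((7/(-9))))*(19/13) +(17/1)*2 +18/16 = 1167497/37128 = 31.45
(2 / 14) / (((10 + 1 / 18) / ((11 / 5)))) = 198 / 6335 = 0.03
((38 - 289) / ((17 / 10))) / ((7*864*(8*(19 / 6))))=-1255 / 1302336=-0.00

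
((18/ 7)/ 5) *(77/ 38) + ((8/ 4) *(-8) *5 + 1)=-7406/ 95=-77.96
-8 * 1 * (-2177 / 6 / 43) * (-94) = -818552 / 129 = -6345.36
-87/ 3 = -29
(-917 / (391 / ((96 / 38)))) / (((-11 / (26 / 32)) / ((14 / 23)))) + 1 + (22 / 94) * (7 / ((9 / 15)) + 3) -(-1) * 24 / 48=2755628291 / 530029434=5.20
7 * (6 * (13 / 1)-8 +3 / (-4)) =1939 / 4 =484.75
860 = 860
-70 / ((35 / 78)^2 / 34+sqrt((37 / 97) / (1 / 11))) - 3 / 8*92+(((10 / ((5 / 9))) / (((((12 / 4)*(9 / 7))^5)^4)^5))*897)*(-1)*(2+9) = -6074958176140572193638375622320942390940505321632797116981285084343693113563838134892347876991306442536437302973449182802967359723067490982978441976224425981 / 176591449573794578685282620315484151993088060481030783238333979131597103959677571525799649511398817411610906460614314621218722618122509969277495877638581402 - 2995258331520*sqrt(39479) / 17415142166927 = -68.57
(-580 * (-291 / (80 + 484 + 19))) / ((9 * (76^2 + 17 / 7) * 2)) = 2030 / 729333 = 0.00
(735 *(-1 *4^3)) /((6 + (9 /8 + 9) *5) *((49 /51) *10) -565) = 213248 /95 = 2244.72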